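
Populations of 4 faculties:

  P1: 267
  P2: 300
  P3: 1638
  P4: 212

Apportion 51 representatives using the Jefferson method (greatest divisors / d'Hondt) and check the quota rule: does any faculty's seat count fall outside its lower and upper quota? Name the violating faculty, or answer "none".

Standard quotas: P1 5.634, P2 6.330, P3 34.563, P4 4.473.
Jefferson allocation: P1 5, P2 6, P3 36, P4 4.
P3 has quota 34.563 (lower 34, upper 35) but receives 36 — outside the quota interval.

P3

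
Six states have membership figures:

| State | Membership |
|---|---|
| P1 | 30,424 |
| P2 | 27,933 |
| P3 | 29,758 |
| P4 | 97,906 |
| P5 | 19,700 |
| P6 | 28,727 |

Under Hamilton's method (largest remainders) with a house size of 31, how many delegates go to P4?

Standard divisor: 234448 ÷ 31 ≈ 7562.839.
Standard quotas: P1 4.0228, P2 3.6935, P3 3.9348, P4 12.9457, P5 2.6048, P6 3.7984.
Lower quotas: P1 4, P2 3, P3 3, P4 12, P5 2, P6 3 (sum 27, leaving 4 seats).
Remainders in descending order: P4 0.9457, P3 0.9348, P6 0.7984, P2 0.6935, P5 0.6048, P1 0.0228.
The surplus seats go to P4, P3, P6, P2.
P4 receives 13.

13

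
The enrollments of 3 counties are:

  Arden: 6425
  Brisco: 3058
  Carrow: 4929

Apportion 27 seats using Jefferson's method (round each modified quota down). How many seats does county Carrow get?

9

Standard divisor 14412/27 ≈ 533.778; standard quotas: Arden 12.037, Brisco 5.729, Carrow 9.234.
Rounding down gives 12, 5, 9 = 26 seats, so the divisor must be adjusted.
With modified divisor 500: modified quotas Arden 12.850, Brisco 6.116, Carrow 9.858.
Rounding down: Arden 12, Brisco 6, Carrow 9 (total 27).
Carrow receives 9.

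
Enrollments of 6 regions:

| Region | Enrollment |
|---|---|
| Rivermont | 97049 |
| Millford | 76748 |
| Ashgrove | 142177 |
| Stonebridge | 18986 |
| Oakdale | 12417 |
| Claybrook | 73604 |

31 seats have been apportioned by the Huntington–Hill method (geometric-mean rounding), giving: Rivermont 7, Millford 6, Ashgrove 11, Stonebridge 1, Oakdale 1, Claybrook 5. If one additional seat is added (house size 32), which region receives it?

Priority for the next seat is population ÷ (√(s·(s+1))).
Priorities: Rivermont 12968.718, Millford 11842.474, Ashgrove 12374.919, Stonebridge 13425.129, Oakdale 8780.145, Claybrook 13438.190.
Highest priority: Claybrook.

Claybrook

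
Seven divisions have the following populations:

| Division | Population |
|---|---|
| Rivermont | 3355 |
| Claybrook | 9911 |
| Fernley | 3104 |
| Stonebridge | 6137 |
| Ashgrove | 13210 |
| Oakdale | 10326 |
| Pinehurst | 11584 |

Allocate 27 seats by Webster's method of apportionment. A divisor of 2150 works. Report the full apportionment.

Rivermont 2, Claybrook 5, Fernley 1, Stonebridge 3, Ashgrove 6, Oakdale 5, Pinehurst 5

With modified divisor 2150: modified quotas Rivermont 1.560, Claybrook 4.610, Fernley 1.444, Stonebridge 2.854, Ashgrove 6.144, Oakdale 4.803, Pinehurst 5.388.
Rounding to the nearest integer: Rivermont 2, Claybrook 5, Fernley 1, Stonebridge 3, Ashgrove 6, Oakdale 5, Pinehurst 5 (total 27).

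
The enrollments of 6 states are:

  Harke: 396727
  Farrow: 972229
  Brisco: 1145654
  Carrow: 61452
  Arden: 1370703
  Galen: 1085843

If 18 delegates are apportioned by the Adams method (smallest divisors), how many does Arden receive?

4

Standard divisor 5032608/18 ≈ 279589.333; standard quotas: Harke 1.419, Farrow 3.477, Brisco 4.098, Carrow 0.220, Arden 4.903, Galen 3.884.
Rounding up gives 2, 4, 5, 1, 5, 4 = 21 seats, so the divisor must be adjusted.
With modified divisor 352300: modified quotas Harke 1.126, Farrow 2.760, Brisco 3.252, Carrow 0.174, Arden 3.891, Galen 3.082.
Rounding up: Harke 2, Farrow 3, Brisco 4, Carrow 1, Arden 4, Galen 4 (total 18).
Arden receives 4.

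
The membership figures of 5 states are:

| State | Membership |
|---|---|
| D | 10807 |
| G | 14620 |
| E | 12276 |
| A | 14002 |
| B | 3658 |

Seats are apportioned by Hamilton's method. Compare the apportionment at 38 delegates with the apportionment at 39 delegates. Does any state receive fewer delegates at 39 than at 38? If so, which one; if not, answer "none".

At 38 seats: D 7, G 10, E 8, A 10, B 3.
At 39 seats: D 8, G 10, E 9, A 10, B 2.
B drops from 3 to 2.

B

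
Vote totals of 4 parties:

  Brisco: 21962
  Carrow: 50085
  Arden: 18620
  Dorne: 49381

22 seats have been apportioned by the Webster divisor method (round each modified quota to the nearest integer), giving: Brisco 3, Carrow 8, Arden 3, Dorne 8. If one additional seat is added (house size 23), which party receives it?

Priority for the next seat is population ÷ (current seats + 0.5).
Priorities: Brisco 6274.857, Carrow 5892.353, Arden 5320.000, Dorne 5809.529.
Highest priority: Brisco.

Brisco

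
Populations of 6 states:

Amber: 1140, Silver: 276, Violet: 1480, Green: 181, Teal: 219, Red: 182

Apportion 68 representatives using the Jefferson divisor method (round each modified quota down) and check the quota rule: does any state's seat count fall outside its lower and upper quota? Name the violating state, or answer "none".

Violet

Standard quotas: Amber 22.289, Silver 5.396, Violet 28.936, Green 3.539, Teal 4.282, Red 3.558.
Jefferson allocation: Amber 23, Silver 5, Violet 30, Green 3, Teal 4, Red 3.
Violet has quota 28.936 (lower 28, upper 29) but receives 30 — outside the quota interval.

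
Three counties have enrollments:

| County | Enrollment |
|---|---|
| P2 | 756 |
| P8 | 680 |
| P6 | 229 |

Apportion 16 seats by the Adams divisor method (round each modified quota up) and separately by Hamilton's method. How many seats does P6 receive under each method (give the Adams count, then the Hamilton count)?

Adams: P2 7, P8 6, P6 3.
Hamilton: P2 7, P8 7, P6 2.
P6 gets 3 under Adams and 2 under Hamilton.

3 and 2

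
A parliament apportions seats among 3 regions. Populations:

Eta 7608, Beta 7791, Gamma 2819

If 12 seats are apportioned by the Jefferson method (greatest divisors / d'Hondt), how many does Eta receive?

5

Standard divisor 18218/12 ≈ 1518.167; standard quotas: Eta 5.011, Beta 5.132, Gamma 1.857.
Rounding down gives 5, 5, 1 = 11 seats, so the divisor must be adjusted.
With modified divisor 1350: modified quotas Eta 5.636, Beta 5.771, Gamma 2.088.
Rounding down: Eta 5, Beta 5, Gamma 2 (total 12).
Eta receives 5.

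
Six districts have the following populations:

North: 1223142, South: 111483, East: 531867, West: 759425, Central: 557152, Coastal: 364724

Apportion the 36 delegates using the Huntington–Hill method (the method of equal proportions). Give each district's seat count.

North=12, South=1, East=5, West=8, Central=6, Coastal=4

With divisor 99706: modified quotas North 12.267, South 1.118, East 5.334, West 7.617, Central 5.588, Coastal 3.658.
Geometric-mean thresholds: North √(12·13)=12.490, South √(1·2)=1.414, East √(5·6)=5.477, West √(7·8)=7.483, Central √(5·6)=5.477, Coastal √(3·4)=3.464.
Each quota rounded against its threshold gives North 12, South 1, East 5, West 8, Central 6, Coastal 4 (total 36).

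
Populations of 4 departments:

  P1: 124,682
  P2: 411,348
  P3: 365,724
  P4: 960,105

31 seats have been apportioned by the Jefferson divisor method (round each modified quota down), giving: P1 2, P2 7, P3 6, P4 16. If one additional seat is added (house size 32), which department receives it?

Priority for the next seat is population ÷ (current seats + 1).
Priorities: P1 41560.667, P2 51418.500, P3 52246.286, P4 56476.765.
Highest priority: P4.

P4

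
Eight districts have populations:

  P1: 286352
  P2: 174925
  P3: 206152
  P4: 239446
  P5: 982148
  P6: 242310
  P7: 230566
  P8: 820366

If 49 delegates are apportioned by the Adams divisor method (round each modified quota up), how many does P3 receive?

Standard divisor 3182265/49 ≈ 64944.184; standard quotas: P1 4.409, P2 2.693, P3 3.174, P4 3.687, P5 15.123, P6 3.731, P7 3.550, P8 12.632.
Rounding up gives 5, 3, 4, 4, 16, 4, 4, 13 = 53 seats, so the divisor must be adjusted.
With modified divisor 70900: modified quotas P1 4.039, P2 2.467, P3 2.908, P4 3.377, P5 13.853, P6 3.418, P7 3.252, P8 11.571.
Rounding up: P1 5, P2 3, P3 3, P4 4, P5 14, P6 4, P7 4, P8 12 (total 49).
P3 receives 3.

3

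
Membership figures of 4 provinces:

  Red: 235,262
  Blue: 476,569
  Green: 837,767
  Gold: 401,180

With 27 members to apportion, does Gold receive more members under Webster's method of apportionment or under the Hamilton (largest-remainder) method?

Webster

Webster: Red 3, Blue 7, Green 11, Gold 6.
Hamilton: Red 3, Blue 7, Green 12, Gold 5.
Gold gets 6 under Webster and 5 under Hamilton.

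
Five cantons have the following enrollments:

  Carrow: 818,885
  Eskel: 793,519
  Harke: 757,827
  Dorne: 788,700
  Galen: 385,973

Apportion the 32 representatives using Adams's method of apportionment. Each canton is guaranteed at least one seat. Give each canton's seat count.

Carrow 7, Eskel 7, Harke 7, Dorne 7, Galen 4

Standard divisor 3544904/32 ≈ 110778.25; standard quotas: Carrow 7.392, Eskel 7.163, Harke 6.841, Dorne 7.120, Galen 3.484.
Rounding up gives 8, 8, 7, 8, 4 = 35 seats, so the divisor must be adjusted.
With modified divisor 121600: modified quotas Carrow 6.734, Eskel 6.526, Harke 6.232, Dorne 6.486, Galen 3.174.
Rounding up: Carrow 7, Eskel 7, Harke 7, Dorne 7, Galen 4 (total 32).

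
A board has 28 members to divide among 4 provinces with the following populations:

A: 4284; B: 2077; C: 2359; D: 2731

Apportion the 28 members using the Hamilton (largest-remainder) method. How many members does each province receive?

A: 10, B: 5, C: 6, D: 7

Standard divisor: 11451 ÷ 28 ≈ 408.964.
Standard quotas: A 10.475, B 5.079, C 5.768, D 6.678.
Lower quotas: A 10, B 5, C 5, D 6 (sum 26, leaving 2 seats).
Remainders in descending order: C 0.768, D 0.678, A 0.475, B 0.079.
Largest remainders: C, D receive the extra seats.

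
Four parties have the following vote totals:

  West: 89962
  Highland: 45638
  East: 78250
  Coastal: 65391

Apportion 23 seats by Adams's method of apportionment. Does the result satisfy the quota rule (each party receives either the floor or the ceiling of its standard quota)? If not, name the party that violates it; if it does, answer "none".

Standard quotas: West 7.410, Highland 3.759, East 6.445, Coastal 5.386.
Adams allocation: West 7, Highland 4, East 6, Coastal 6.
Every allocation lies between the lower and upper quota.

none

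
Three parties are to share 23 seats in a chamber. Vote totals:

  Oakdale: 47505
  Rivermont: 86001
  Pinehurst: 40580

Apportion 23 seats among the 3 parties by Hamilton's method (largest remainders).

Oakdale 6; Rivermont 12; Pinehurst 5

Standard divisor: 174086 ÷ 23 ≈ 7568.957.
Standard quotas: Oakdale 6.2763, Rivermont 11.3623, Pinehurst 5.3614.
Lower quotas: Oakdale 6, Rivermont 11, Pinehurst 5 (sum 22, leaving 1 seat).
Remainders in descending order: Rivermont 0.3623, Pinehurst 0.3614, Oakdale 0.2763.
The surplus seat goes to Rivermont.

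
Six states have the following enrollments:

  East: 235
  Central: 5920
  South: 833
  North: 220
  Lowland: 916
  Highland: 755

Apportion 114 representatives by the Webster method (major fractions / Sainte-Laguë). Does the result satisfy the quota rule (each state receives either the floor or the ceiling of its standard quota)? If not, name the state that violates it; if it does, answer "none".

Central

Standard quotas: East 3.017, Central 76.009, South 10.695, North 2.825, Lowland 11.761, Highland 9.694.
Webster allocation: East 3, Central 75, South 11, North 3, Lowland 12, Highland 10.
Central has quota 76.009 (lower 76, upper 77) but receives 75 — outside the quota interval.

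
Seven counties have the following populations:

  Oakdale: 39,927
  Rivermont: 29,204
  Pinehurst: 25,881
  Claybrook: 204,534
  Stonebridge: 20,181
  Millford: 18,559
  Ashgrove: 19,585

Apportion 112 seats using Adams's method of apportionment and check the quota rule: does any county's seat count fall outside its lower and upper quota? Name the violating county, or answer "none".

Standard quotas: Oakdale 12.496, Rivermont 9.140, Pinehurst 8.100, Claybrook 64.011, Stonebridge 6.316, Millford 5.808, Ashgrove 6.129.
Adams allocation: Oakdale 13, Rivermont 9, Pinehurst 8, Claybrook 63, Stonebridge 7, Millford 6, Ashgrove 6.
Claybrook has quota 64.011 (lower 64, upper 65) but receives 63 — outside the quota interval.

Claybrook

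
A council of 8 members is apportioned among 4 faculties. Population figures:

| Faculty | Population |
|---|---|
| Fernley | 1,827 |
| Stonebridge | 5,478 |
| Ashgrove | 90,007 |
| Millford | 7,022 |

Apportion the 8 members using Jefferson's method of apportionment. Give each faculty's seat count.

Standard divisor 104334/8 ≈ 13041.75; standard quotas: Fernley 0.140, Stonebridge 0.420, Ashgrove 6.901, Millford 0.538.
Rounding down gives 0, 0, 6, 0 = 6 seats, so the divisor must be adjusted.
With modified divisor 10600: modified quotas Fernley 0.172, Stonebridge 0.517, Ashgrove 8.491, Millford 0.662.
Rounding down: Fernley 0, Stonebridge 0, Ashgrove 8, Millford 0 (total 8).

Fernley=0, Stonebridge=0, Ashgrove=8, Millford=0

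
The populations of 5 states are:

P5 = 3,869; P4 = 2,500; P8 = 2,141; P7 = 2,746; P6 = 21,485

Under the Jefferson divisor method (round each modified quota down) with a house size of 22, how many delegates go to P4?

Standard divisor 32741/22 ≈ 1488.227; standard quotas: P5 2.600, P4 1.680, P8 1.439, P7 1.845, P6 14.437.
Rounding down gives 2, 1, 1, 1, 14 = 19 seats, so the divisor must be adjusted.
With modified divisor 1300: modified quotas P5 2.976, P4 1.923, P8 1.647, P7 2.112, P6 16.527.
Rounding down: P5 2, P4 1, P8 1, P7 2, P6 16 (total 22).
P4 receives 1.

1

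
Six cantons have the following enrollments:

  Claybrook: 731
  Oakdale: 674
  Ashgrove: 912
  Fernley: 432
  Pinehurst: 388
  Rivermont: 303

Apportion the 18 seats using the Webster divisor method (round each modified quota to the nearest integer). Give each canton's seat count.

Standard divisor 3440/18 ≈ 191.111; standard quotas: Claybrook 3.825, Oakdale 3.527, Ashgrove 4.772, Fernley 2.260, Pinehurst 2.030, Rivermont 1.585.
Rounding to the nearest integer gives 4, 4, 5, 2, 2, 2 = 19 seats, so the divisor must be adjusted.
With modified divisor 197: modified quotas Claybrook 3.711, Oakdale 3.421, Ashgrove 4.629, Fernley 2.193, Pinehurst 1.970, Rivermont 1.538.
Rounding to the nearest integer: Claybrook 4, Oakdale 3, Ashgrove 5, Fernley 2, Pinehurst 2, Rivermont 2 (total 18).

Claybrook: 4; Oakdale: 3; Ashgrove: 5; Fernley: 2; Pinehurst: 2; Rivermont: 2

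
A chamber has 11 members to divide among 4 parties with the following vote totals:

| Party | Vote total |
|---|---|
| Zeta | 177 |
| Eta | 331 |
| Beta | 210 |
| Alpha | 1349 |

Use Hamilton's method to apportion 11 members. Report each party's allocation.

Standard divisor: 2067 ÷ 11 ≈ 187.909.
Standard quotas: Zeta 0.942, Eta 1.761, Beta 1.118, Alpha 7.179.
Lower quotas: Zeta 0, Eta 1, Beta 1, Alpha 7 (sum 9, leaving 2 seats).
Remainders in descending order: Zeta 0.942, Eta 0.761, Alpha 0.179, Beta 0.118.
The surplus seats go to Zeta, Eta.

Zeta: 1, Eta: 2, Beta: 1, Alpha: 7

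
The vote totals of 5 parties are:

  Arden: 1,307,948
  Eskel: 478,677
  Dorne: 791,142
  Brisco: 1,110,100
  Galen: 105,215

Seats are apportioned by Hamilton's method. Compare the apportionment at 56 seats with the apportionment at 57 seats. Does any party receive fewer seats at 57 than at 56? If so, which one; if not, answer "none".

Galen

At 56 seats: Arden 19, Eskel 7, Dorne 12, Brisco 16, Galen 2.
At 57 seats: Arden 20, Eskel 7, Dorne 12, Brisco 17, Galen 1.
Galen drops from 2 to 1.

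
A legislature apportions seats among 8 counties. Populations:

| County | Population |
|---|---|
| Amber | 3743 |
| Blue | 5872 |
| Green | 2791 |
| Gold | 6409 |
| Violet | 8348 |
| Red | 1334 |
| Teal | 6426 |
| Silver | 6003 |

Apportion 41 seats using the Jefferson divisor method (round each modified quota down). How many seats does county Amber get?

4

Standard divisor 40926/41 ≈ 998.195; standard quotas: Amber 3.750, Blue 5.883, Green 2.796, Gold 6.421, Violet 8.363, Red 1.336, Teal 6.438, Silver 6.014.
Rounding down gives 3, 5, 2, 6, 8, 1, 6, 6 = 37 seats, so the divisor must be adjusted.
With modified divisor 923: modified quotas Amber 4.055, Blue 6.362, Green 3.024, Gold 6.944, Violet 9.044, Red 1.445, Teal 6.962, Silver 6.504.
Rounding down: Amber 4, Blue 6, Green 3, Gold 6, Violet 9, Red 1, Teal 6, Silver 6 (total 41).
Amber receives 4.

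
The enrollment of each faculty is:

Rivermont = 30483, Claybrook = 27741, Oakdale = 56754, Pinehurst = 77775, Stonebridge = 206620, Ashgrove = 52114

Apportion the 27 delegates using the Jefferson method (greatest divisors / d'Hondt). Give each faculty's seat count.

Rivermont: 2, Claybrook: 1, Oakdale: 3, Pinehurst: 5, Stonebridge: 13, Ashgrove: 3

Standard divisor 451487/27 ≈ 16721.741; standard quotas: Rivermont 1.823, Claybrook 1.659, Oakdale 3.394, Pinehurst 4.651, Stonebridge 12.356, Ashgrove 3.117.
Rounding down gives 1, 1, 3, 4, 12, 3 = 24 seats, so the divisor must be adjusted.
With modified divisor 15000: modified quotas Rivermont 2.032, Claybrook 1.849, Oakdale 3.784, Pinehurst 5.185, Stonebridge 13.775, Ashgrove 3.474.
Rounding down: Rivermont 2, Claybrook 1, Oakdale 3, Pinehurst 5, Stonebridge 13, Ashgrove 3 (total 27).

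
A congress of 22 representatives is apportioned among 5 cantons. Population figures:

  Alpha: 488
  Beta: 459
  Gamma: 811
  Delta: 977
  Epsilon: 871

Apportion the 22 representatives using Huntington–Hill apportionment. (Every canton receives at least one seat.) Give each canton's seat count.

With divisor 169: modified quotas Alpha 2.888, Beta 2.716, Gamma 4.799, Delta 5.781, Epsilon 5.154.
Geometric-mean thresholds: Alpha √(2·3)=2.449, Beta √(2·3)=2.449, Gamma √(4·5)=4.472, Delta √(5·6)=5.477, Epsilon √(5·6)=5.477.
Each quota rounded against its threshold gives Alpha 3, Beta 3, Gamma 5, Delta 6, Epsilon 5 (total 22).

Alpha 3, Beta 3, Gamma 5, Delta 6, Epsilon 5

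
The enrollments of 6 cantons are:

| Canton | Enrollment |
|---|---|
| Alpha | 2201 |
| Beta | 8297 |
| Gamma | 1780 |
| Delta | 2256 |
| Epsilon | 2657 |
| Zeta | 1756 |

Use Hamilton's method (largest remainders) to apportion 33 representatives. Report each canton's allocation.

Alpha=4; Beta=14; Gamma=3; Delta=4; Epsilon=5; Zeta=3

The standard divisor is 18947/33 ≈ 574.152.
Standard quotas: Alpha 3.8335, Beta 14.4509, Gamma 3.1002, Delta 3.9293, Epsilon 4.6277, Zeta 3.0584.
Lower quotas: Alpha 3, Beta 14, Gamma 3, Delta 3, Epsilon 4, Zeta 3 (sum 30, leaving 3 seats).
Remainders in descending order: Delta 0.9293, Alpha 0.8335, Epsilon 0.6277, Beta 0.4509, Gamma 0.1002, Zeta 0.0584.
The surplus seats go to Delta, Alpha, Epsilon.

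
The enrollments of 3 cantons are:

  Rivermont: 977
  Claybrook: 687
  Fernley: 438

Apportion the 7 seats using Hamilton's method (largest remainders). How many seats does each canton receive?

The standard divisor is 2102/7 ≈ 300.286.
Standard quotas: Rivermont 3.254, Claybrook 2.288, Fernley 1.459.
Lower quotas: Rivermont 3, Claybrook 2, Fernley 1 (sum 6, leaving 1 seat).
Remainders in descending order: Fernley 0.459, Claybrook 0.288, Rivermont 0.254.
Largest remainder: Fernley receives the extra seat.

Rivermont 3, Claybrook 2, Fernley 2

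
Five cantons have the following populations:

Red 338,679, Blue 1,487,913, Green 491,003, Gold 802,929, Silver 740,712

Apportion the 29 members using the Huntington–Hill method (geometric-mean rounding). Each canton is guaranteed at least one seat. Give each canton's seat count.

With divisor 136750: modified quotas Red 2.477, Blue 10.881, Green 3.591, Gold 5.872, Silver 5.417.
Geometric-mean thresholds: Red √(2·3)=2.449, Blue √(10·11)=10.488, Green √(3·4)=3.464, Gold √(5·6)=5.477, Silver √(5·6)=5.477.
Each quota rounded against its threshold gives Red 3, Blue 11, Green 4, Gold 6, Silver 5 (total 29).

Red=3; Blue=11; Green=4; Gold=6; Silver=5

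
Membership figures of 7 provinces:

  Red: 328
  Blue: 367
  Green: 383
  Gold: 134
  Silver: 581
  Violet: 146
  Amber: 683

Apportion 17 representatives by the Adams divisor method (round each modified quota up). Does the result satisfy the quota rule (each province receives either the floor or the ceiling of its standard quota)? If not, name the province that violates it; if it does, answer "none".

none

Standard quotas: Red 2.127, Blue 2.379, Green 2.483, Gold 0.869, Silver 3.767, Violet 0.947, Amber 4.428.
Adams allocation: Red 2, Blue 2, Green 3, Gold 1, Silver 4, Violet 1, Amber 4.
Every allocation lies between the lower and upper quota.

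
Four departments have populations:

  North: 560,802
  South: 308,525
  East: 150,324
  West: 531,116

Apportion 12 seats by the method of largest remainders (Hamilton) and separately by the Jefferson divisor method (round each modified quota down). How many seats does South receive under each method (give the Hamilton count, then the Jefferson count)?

Hamilton: North 4, South 3, East 1, West 4.
Jefferson: North 5, South 2, East 1, West 4.
South gets 3 under Hamilton and 2 under Jefferson.

3 and 2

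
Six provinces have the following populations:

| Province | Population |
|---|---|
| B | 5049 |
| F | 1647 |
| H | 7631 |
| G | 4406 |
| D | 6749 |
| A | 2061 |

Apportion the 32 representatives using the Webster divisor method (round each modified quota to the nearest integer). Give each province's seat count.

B 6; F 2; H 9; G 5; D 8; A 2

Standard divisor 27543/32 ≈ 860.719; standard quotas: B 5.866, F 1.914, H 8.866, G 5.119, D 7.841, A 2.395.
Rounding to the nearest integer gives B 6, F 2, H 9, G 5, D 8, A 2 — total 32, matching the house size, so no adjustment is needed.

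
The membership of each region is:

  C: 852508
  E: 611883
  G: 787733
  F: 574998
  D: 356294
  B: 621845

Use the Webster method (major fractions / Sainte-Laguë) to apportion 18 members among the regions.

Standard divisor 3805261/18 ≈ 211403.389; standard quotas: C 4.033, E 2.894, G 3.726, F 2.720, D 1.685, B 2.942.
Rounding to the nearest integer gives 4, 3, 4, 3, 2, 3 = 19 seats, so the divisor must be adjusted.
With modified divisor 227500: modified quotas C 3.747, E 2.690, G 3.463, F 2.527, D 1.566, B 2.733.
Rounding to the nearest integer: C 4, E 3, G 3, F 3, D 2, B 3 (total 18).

C: 4; E: 3; G: 3; F: 3; D: 2; B: 3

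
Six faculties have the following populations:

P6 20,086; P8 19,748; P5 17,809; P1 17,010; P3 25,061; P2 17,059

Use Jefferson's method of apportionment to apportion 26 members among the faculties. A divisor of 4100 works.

P6=4; P8=4; P5=4; P1=4; P3=6; P2=4

With modified divisor 4100: modified quotas P6 4.899, P8 4.817, P5 4.344, P1 4.149, P3 6.112, P2 4.161.
Rounding down: P6 4, P8 4, P5 4, P1 4, P3 6, P2 4 (total 26).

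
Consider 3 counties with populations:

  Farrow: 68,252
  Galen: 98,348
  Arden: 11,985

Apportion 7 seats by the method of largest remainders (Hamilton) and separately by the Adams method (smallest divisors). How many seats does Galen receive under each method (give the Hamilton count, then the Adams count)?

Hamilton: Farrow 3, Galen 4, Arden 0.
Adams: Farrow 3, Galen 3, Arden 1.
Galen gets 4 under Hamilton and 3 under Adams.

4 and 3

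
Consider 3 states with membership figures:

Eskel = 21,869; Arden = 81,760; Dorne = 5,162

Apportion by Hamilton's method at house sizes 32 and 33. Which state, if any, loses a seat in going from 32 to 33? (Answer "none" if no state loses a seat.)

At 32 seats: Eskel 6, Arden 24, Dorne 2.
At 33 seats: Eskel 7, Arden 25, Dorne 1.
Dorne drops from 2 to 1.

Dorne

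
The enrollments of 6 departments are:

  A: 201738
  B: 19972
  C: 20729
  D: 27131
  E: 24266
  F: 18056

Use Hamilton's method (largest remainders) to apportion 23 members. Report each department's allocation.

The standard divisor is 311892/23 ≈ 13560.522.
Standard quotas: A 14.8769, B 1.4728, C 1.5286, D 2.0007, E 1.7895, F 1.3315.
Lower quotas: A 14, B 1, C 1, D 2, E 1, F 1 (sum 20, leaving 3 seats).
Remainders in descending order: A 0.8769, E 0.7895, C 0.5286, B 0.4728, F 0.3315, D 0.0007.
Largest remainders: A, E, C receive the extra seats.

A 15; B 1; C 2; D 2; E 2; F 1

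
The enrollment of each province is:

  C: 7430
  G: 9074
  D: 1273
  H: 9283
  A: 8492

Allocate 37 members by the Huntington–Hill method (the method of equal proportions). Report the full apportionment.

With divisor 967: modified quotas C 7.684, G 9.384, D 1.316, H 9.600, A 8.782.
Geometric-mean thresholds: C √(7·8)=7.483, G √(9·10)=9.487, D √(1·2)=1.414, H √(9·10)=9.487, A √(8·9)=8.485.
Each quota rounded against its threshold gives C 8, G 9, D 1, H 10, A 9 (total 37).

C: 8, G: 9, D: 1, H: 10, A: 9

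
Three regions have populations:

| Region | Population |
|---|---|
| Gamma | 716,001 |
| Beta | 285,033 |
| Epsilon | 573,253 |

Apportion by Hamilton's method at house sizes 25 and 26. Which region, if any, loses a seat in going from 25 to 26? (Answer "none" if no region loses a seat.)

At 25 seats: Gamma 11, Beta 5, Epsilon 9.
At 26 seats: Gamma 12, Beta 5, Epsilon 9.
No region's allocation decreased.

none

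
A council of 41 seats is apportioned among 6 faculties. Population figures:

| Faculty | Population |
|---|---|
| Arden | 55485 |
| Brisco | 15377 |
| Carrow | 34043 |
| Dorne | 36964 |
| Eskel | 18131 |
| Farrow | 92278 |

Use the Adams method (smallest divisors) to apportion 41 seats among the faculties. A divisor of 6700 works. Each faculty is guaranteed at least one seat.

Arden 9, Brisco 3, Carrow 6, Dorne 6, Eskel 3, Farrow 14

With modified divisor 6700: modified quotas Arden 8.281, Brisco 2.295, Carrow 5.081, Dorne 5.517, Eskel 2.706, Farrow 13.773.
Rounding up: Arden 9, Brisco 3, Carrow 6, Dorne 6, Eskel 3, Farrow 14 (total 41).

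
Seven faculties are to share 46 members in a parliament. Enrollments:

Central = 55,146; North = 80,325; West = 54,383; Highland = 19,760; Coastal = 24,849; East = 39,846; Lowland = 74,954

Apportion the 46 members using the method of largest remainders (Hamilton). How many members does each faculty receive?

Total 349263; standard divisor 349263/46 ≈ 7592.674.
Standard quotas: Central 7.2631, North 10.5793, West 7.1626, Highland 2.6025, Coastal 3.2728, East 5.2480, Lowland 9.8719.
Lower quotas: Central 7, North 10, West 7, Highland 2, Coastal 3, East 5, Lowland 9 (sum 43, leaving 3 seats).
Remainders in descending order: Lowland 0.8719, Highland 0.6025, North 0.5793, Coastal 0.2728, Central 0.2631, East 0.2480, West 0.1626.
Largest remainders: Lowland, Highland, North receive the extra seats.

Central 7; North 11; West 7; Highland 3; Coastal 3; East 5; Lowland 10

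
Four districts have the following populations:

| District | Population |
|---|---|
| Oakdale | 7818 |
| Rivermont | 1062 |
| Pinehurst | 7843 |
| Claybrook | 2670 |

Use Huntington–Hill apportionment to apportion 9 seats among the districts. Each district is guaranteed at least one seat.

With divisor 2260: modified quotas Oakdale 3.459, Rivermont 0.470, Pinehurst 3.470, Claybrook 1.181.
Geometric-mean thresholds: Oakdale √(3·4)=3.464, Rivermont (min 1), Pinehurst √(3·4)=3.464, Claybrook √(1·2)=1.414.
Each quota rounded against its threshold gives Oakdale 3, Rivermont 1, Pinehurst 4, Claybrook 1 (total 9).

Oakdale 3, Rivermont 1, Pinehurst 4, Claybrook 1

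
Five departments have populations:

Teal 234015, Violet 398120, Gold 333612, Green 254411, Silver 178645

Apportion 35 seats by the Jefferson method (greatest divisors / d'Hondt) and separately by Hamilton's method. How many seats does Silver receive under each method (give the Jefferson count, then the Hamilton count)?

Jefferson: Teal 6, Violet 10, Gold 9, Green 6, Silver 4.
Hamilton: Teal 6, Violet 10, Gold 8, Green 6, Silver 5.
Silver gets 4 under Jefferson and 5 under Hamilton.

4 and 5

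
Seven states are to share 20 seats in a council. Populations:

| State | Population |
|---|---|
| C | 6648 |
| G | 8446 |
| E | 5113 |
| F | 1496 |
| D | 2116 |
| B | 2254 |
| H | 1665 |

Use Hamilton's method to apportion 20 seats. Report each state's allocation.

C 5; G 6; E 4; F 1; D 1; B 2; H 1

Standard divisor: 27738 ÷ 20 ≈ 1386.9.
Standard quotas: C 4.7934, G 6.0898, E 3.6866, F 1.0787, D 1.5257, B 1.6252, H 1.2005.
Lower quotas: C 4, G 6, E 3, F 1, D 1, B 1, H 1 (sum 17, leaving 3 seats).
Remainders in descending order: C 0.7934, E 0.6866, B 0.6252, D 0.5257, H 0.2005, G 0.0898, F 0.0787.
Largest remainders: C, E, B receive the extra seats.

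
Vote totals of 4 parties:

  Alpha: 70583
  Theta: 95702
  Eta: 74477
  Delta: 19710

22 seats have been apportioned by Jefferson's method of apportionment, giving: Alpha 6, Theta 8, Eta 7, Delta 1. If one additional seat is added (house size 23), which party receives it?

Theta

Priority for the next seat is population ÷ (current seats + 1).
Priorities: Alpha 10083.286, Theta 10633.556, Eta 9309.625, Delta 9855.000.
Highest priority: Theta.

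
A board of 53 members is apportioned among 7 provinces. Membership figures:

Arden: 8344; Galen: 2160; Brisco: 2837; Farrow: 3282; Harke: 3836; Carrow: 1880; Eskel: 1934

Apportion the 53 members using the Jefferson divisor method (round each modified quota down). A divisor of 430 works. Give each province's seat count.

With modified divisor 430: modified quotas Arden 19.405, Galen 5.023, Brisco 6.598, Farrow 7.633, Harke 8.921, Carrow 4.372, Eskel 4.498.
Rounding down: Arden 19, Galen 5, Brisco 6, Farrow 7, Harke 8, Carrow 4, Eskel 4 (total 53).

Arden: 19, Galen: 5, Brisco: 6, Farrow: 7, Harke: 8, Carrow: 4, Eskel: 4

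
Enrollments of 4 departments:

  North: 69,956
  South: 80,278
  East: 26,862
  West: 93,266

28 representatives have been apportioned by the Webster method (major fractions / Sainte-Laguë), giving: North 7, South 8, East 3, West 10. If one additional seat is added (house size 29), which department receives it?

South

Priority for the next seat is population ÷ (current seats + 0.5).
Priorities: North 9327.467, South 9444.471, East 7674.857, West 8882.476.
Highest priority: South.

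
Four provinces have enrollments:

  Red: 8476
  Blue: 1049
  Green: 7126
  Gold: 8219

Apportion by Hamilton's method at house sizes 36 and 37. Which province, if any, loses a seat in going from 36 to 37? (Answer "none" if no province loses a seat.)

At 36 seats: Red 12, Blue 2, Green 10, Gold 12.
At 37 seats: Red 13, Blue 1, Green 11, Gold 12.
Blue drops from 2 to 1.

Blue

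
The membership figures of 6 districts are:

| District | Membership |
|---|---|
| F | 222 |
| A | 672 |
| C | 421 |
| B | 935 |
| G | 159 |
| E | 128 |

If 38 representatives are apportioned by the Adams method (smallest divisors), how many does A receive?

10

Standard divisor 2537/38 ≈ 66.763; standard quotas: F 3.325, A 10.065, C 6.306, B 14.005, G 2.382, E 1.917.
Rounding up gives 4, 11, 7, 15, 3, 2 = 42 seats, so the divisor must be adjusted.
With modified divisor 73: modified quotas F 3.041, A 9.205, C 5.767, B 12.808, G 2.178, E 1.753.
Rounding up: F 4, A 10, C 6, B 13, G 3, E 2 (total 38).
A receives 10.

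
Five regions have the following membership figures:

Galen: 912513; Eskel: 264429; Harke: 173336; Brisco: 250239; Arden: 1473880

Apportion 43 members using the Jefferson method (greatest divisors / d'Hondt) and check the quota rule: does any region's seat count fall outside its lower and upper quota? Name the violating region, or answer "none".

Arden

Standard quotas: Galen 12.763, Eskel 3.698, Harke 2.424, Brisco 3.500, Arden 20.614.
Jefferson allocation: Galen 13, Eskel 3, Harke 2, Brisco 3, Arden 22.
Arden has quota 20.614 (lower 20, upper 21) but receives 22 — outside the quota interval.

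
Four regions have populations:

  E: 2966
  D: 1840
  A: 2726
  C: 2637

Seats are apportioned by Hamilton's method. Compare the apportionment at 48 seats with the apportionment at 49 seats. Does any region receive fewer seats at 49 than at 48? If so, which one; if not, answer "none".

none

At 48 seats: E 14, D 9, A 13, C 12.
At 49 seats: E 14, D 9, A 13, C 13.
No region's allocation decreased.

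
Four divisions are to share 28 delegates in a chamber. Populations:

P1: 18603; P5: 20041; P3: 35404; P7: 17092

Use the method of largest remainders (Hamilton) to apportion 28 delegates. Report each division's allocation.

The standard divisor is 91140/28 = 3255.
Standard quotas: P1 5.7152, P5 6.1570, P3 10.8768, P7 5.2510.
Lower quotas: P1 5, P5 6, P3 10, P7 5 (sum 26, leaving 2 seats).
Remainders in descending order: P3 0.8768, P1 0.7152, P7 0.2510, P5 0.1570.
Largest remainders: P3, P1 receive the extra seats.

P1=6; P5=6; P3=11; P7=5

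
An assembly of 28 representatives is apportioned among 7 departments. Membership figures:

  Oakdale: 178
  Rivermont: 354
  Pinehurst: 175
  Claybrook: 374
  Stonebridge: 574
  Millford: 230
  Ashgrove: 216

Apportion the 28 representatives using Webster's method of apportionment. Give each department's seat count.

Standard divisor 2101/28 ≈ 75.036; standard quotas: Oakdale 2.372, Rivermont 4.718, Pinehurst 2.332, Claybrook 4.984, Stonebridge 7.650, Millford 3.065, Ashgrove 2.879.
Rounding to the nearest integer gives Oakdale 2, Rivermont 5, Pinehurst 2, Claybrook 5, Stonebridge 8, Millford 3, Ashgrove 3 — total 28, matching the house size, so no adjustment is needed.

Oakdale 2, Rivermont 5, Pinehurst 2, Claybrook 5, Stonebridge 8, Millford 3, Ashgrove 3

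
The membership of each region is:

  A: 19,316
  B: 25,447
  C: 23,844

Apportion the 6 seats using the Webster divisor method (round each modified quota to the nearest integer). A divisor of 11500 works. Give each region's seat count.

A 2, B 2, C 2

With modified divisor 11500: modified quotas A 1.680, B 2.213, C 2.073.
Rounding to the nearest integer: A 2, B 2, C 2 (total 6).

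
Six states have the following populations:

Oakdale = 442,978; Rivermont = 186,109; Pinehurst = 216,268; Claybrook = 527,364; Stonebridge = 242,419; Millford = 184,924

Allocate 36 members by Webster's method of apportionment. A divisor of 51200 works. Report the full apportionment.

Oakdale: 9, Rivermont: 4, Pinehurst: 4, Claybrook: 10, Stonebridge: 5, Millford: 4

With modified divisor 51200: modified quotas Oakdale 8.652, Rivermont 3.635, Pinehurst 4.224, Claybrook 10.300, Stonebridge 4.735, Millford 3.612.
Rounding to the nearest integer: Oakdale 9, Rivermont 4, Pinehurst 4, Claybrook 10, Stonebridge 5, Millford 4 (total 36).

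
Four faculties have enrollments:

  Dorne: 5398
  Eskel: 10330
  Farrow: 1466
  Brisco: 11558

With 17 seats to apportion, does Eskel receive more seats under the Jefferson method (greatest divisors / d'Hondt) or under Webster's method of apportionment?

Jefferson

Jefferson: Dorne 3, Eskel 7, Farrow 0, Brisco 7.
Webster: Dorne 3, Eskel 6, Farrow 1, Brisco 7.
Eskel gets 7 under Jefferson and 6 under Webster.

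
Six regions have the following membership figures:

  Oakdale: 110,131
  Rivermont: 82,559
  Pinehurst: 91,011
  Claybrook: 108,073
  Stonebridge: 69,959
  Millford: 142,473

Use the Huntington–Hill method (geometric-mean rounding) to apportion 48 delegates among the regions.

Oakdale 9, Rivermont 7, Pinehurst 7, Claybrook 8, Stonebridge 6, Millford 11

With divisor 12738: modified quotas Oakdale 8.646, Rivermont 6.481, Pinehurst 7.145, Claybrook 8.484, Stonebridge 5.492, Millford 11.185.
Geometric-mean thresholds: Oakdale √(8·9)=8.485, Rivermont √(6·7)=6.481, Pinehurst √(7·8)=7.483, Claybrook √(8·9)=8.485, Stonebridge √(5·6)=5.477, Millford √(11·12)=11.489.
Each quota rounded against its threshold gives Oakdale 9, Rivermont 7, Pinehurst 7, Claybrook 8, Stonebridge 6, Millford 11 (total 48).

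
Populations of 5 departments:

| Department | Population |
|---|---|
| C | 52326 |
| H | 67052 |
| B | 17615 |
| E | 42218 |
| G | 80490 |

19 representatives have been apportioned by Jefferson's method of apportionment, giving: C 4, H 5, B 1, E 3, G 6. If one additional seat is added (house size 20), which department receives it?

G

Priority for the next seat is population ÷ (current seats + 1).
Priorities: C 10465.200, H 11175.333, B 8807.500, E 10554.500, G 11498.571.
Highest priority: G.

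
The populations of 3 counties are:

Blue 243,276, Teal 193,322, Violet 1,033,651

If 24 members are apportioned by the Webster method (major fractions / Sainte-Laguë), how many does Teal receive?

3

Standard divisor 1470249/24 ≈ 61260.375; standard quotas: Blue 3.971, Teal 3.156, Violet 16.873.
Rounding to the nearest integer gives Blue 4, Teal 3, Violet 17 — total 24, matching the house size, so no adjustment is needed.
Teal receives 3.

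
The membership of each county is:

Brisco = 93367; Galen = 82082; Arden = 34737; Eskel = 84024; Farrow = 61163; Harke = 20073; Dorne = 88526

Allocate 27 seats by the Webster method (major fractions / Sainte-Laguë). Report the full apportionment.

Brisco 5; Galen 5; Arden 2; Eskel 5; Farrow 4; Harke 1; Dorne 5

Standard divisor 463972/27 ≈ 17184.148; standard quotas: Brisco 5.433, Galen 4.777, Arden 2.021, Eskel 4.890, Farrow 3.559, Harke 1.168, Dorne 5.152.
Rounding to the nearest integer gives Brisco 5, Galen 5, Arden 2, Eskel 5, Farrow 4, Harke 1, Dorne 5 — total 27, matching the house size, so no adjustment is needed.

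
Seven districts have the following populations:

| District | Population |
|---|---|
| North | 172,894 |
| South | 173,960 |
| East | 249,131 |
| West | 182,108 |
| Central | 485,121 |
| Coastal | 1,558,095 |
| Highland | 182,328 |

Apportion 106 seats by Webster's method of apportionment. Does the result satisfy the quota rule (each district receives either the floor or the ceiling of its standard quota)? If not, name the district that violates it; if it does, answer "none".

Standard quotas: North 6.102, South 6.139, East 8.792, West 6.427, Central 17.120, Coastal 54.986, Highland 6.434.
Webster allocation: North 6, South 6, East 9, West 6, Central 17, Coastal 56, Highland 6.
Coastal has quota 54.986 (lower 54, upper 55) but receives 56 — outside the quota interval.

Coastal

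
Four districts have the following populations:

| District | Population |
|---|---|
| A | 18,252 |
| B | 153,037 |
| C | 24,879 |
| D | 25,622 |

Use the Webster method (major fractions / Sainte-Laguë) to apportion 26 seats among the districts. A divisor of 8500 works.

With modified divisor 8500: modified quotas A 2.147, B 18.004, C 2.927, D 3.014.
Rounding to the nearest integer: A 2, B 18, C 3, D 3 (total 26).

A=2, B=18, C=3, D=3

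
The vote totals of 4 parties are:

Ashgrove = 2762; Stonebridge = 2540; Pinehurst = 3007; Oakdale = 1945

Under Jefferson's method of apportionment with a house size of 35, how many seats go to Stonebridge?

9

Standard divisor 10254/35 ≈ 292.971; standard quotas: Ashgrove 9.428, Stonebridge 8.670, Pinehurst 10.264, Oakdale 6.639.
Rounding down gives 9, 8, 10, 6 = 33 seats, so the divisor must be adjusted.
With modified divisor 277: modified quotas Ashgrove 9.971, Stonebridge 9.170, Pinehurst 10.856, Oakdale 7.022.
Rounding down: Ashgrove 9, Stonebridge 9, Pinehurst 10, Oakdale 7 (total 35).
Stonebridge receives 9.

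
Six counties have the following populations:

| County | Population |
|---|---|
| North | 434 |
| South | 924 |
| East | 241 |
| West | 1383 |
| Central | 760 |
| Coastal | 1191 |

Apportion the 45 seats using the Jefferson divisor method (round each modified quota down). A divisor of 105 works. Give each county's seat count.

North=4; South=8; East=2; West=13; Central=7; Coastal=11

With modified divisor 105: modified quotas North 4.133, South 8.800, East 2.295, West 13.171, Central 7.238, Coastal 11.343.
Rounding down: North 4, South 8, East 2, West 13, Central 7, Coastal 11 (total 45).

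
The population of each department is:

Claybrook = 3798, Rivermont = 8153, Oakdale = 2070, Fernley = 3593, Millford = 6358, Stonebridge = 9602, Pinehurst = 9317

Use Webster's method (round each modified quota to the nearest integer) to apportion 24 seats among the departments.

Standard divisor 42891/24 ≈ 1787.125; standard quotas: Claybrook 2.125, Rivermont 4.562, Oakdale 1.158, Fernley 2.010, Millford 3.558, Stonebridge 5.373, Pinehurst 5.213.
Rounding to the nearest integer gives Claybrook 2, Rivermont 5, Oakdale 1, Fernley 2, Millford 4, Stonebridge 5, Pinehurst 5 — total 24, matching the house size, so no adjustment is needed.

Claybrook=2, Rivermont=5, Oakdale=1, Fernley=2, Millford=4, Stonebridge=5, Pinehurst=5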